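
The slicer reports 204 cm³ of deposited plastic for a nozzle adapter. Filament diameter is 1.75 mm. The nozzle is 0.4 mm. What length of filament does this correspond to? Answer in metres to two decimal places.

84.81 m

Filament cross-section = π × (1.75/2)² = 2.4053 mm².
Length = 204 cm³ / 2.4053 mm² = 204000 / 2.4053 = 84812.71 mm = 84.81 m.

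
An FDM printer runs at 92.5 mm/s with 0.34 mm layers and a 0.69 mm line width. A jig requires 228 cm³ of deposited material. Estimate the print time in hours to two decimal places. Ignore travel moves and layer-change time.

2.92 hours

Extrusion cross-section = 0.34 × 0.69 = 0.2346 mm².
Path length: 228000 mm³ / 0.2346 mm² → 971867 mm.
Extrusion time = 971867 / 92.5, so 10506.7 s.
That's 10506.7 s → 2.92 hours.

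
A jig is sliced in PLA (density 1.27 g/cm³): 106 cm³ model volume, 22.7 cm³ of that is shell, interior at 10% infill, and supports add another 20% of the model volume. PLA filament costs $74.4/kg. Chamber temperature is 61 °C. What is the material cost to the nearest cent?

$4.94

Infill region: 106 − 22.7 → 83.3 cm³.
Infill deposited = 0.10 × 83.3, so 8.33 cm³.
Support = 0.20 × 106, so 21.2 cm³.
Total printed volume = 22.7 + 8.33 + 21.2, so 52.23 cm³.
Mass = 52.23 × 1.27, so 66.3321 g.
At $74.4/kg: 66.3321/1000 × 74.4 = $4.94.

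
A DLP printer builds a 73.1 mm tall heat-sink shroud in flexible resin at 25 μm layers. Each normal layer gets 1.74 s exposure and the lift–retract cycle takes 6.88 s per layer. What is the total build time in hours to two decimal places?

Layers = ⌈73.1/0.025⌉ = 2924.
Per-layer time = 1.74 + 6.88, so 8.62 s.
Total = 2924 × 8.62 = 25204.88 s = 7.00 hours.

7.00 hours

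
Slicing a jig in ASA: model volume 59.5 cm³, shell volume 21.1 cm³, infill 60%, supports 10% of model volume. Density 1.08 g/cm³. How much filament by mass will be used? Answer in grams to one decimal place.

54.1 g

Infill region: 59.5 − 21.1 → 38.4 cm³.
Infill volume = 0.60 × 38.4 = 23.04 cm³.
Support = 0.10 × 59.5 = 5.95 cm³.
Total printed volume: 21.1 + 23.04 + 5.95 → 50.09 cm³.
Mass: 50.09 × 1.08 → 54.0972 g.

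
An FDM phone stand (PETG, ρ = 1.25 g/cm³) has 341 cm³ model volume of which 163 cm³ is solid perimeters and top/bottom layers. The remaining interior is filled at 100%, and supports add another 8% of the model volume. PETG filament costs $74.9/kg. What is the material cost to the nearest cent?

Volume inside the shell = 341 − 163, so 178 cm³.
Infill deposited = 1.00 × 178 = 178 cm³.
Support = 0.08 × 341 = 27.28 cm³.
Total extruded: 163 + 178 + 27.28 → 368.28 cm³.
Mass = 368.28 × 1.25, so 460.35 g.
At $74.9/kg: 460.35/1000 × 74.9 = $34.48.

$34.48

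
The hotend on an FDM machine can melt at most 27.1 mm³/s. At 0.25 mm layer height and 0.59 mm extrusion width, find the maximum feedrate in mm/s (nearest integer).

184 mm/s

Bead cross-section: 0.25 × 0.59 → 0.1475 mm².
v_max = Q/A = 27.1/0.1475 = 183.73 mm/s → 184 mm/s.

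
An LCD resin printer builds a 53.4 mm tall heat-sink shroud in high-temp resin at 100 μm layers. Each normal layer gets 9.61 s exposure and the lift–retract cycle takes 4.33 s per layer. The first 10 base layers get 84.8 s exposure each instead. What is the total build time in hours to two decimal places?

2.28 hours

Number of layers: 53.4 / 0.1 → 534 (rounded up).
Burn-in layers: 10 × (84.8 + 4.33) → 891.3 s.
Regular layers: 524 × (9.61 + 4.33) → 7304.56 s.
Sum: 891.3 + 7304.56 = 8195.86 s → 2.28 hours.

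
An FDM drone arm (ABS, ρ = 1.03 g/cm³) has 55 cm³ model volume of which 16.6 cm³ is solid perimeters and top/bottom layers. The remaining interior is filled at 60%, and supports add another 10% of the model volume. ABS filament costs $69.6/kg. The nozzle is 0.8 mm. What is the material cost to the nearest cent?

Infill region = 55 − 16.6, so 38.4 cm³.
Deposited infill = 0.60 × 38.4 = 23.04 cm³.
Support = 0.10 × 55 = 5.5 cm³.
Total printed volume = 16.6 + 23.04 + 5.5, so 45.14 cm³.
Mass = 45.14 × 1.03, so 46.4942 g.
Cost = 46.4942 g / 1000 × $69.6/kg = $3.24.

$3.24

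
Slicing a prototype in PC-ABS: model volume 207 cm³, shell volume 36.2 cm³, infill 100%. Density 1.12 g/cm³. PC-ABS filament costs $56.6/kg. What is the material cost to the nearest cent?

Volume inside the shell = 207 − 36.2, so 170.8 cm³.
Deposited infill = 1.00 × 170.8, so 170.8 cm³.
Total printed volume = 36.2 + 170.8 = 207 cm³.
Mass = 207 × 1.12, so 231.84 g.
Cost = 231.84 g / 1000 × $56.6/kg = $13.12.

$13.12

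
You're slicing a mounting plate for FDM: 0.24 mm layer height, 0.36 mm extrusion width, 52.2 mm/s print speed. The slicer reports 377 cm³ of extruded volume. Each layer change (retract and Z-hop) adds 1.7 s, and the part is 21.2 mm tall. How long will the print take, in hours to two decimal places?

23.26 hours

Extrusion cross-section = 0.24 × 0.36 = 0.0864 mm².
Total extruded path = 377000/0.0864 = 4363425.9 mm.
Print-move time = 4363425.9 / 52.2 = 83590.5 s.
Number of layers: 21.2 / 0.24 → 89 (rounded up).
Non-print overhead = 89 × 1.7, so 151.3 s.
Total = 83590.5 + 151.3 = 83741.8 s = 23.26 hours.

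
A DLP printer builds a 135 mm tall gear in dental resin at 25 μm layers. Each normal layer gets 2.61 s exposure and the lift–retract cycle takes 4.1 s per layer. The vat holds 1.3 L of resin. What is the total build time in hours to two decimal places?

Layers = ⌈135/0.025⌉ = 5400.
Cycle time = 2.61 + 4.1, so 6.71 s.
Total = 5400 × 6.71 = 36234 s = 10.07 hours.

10.07 hours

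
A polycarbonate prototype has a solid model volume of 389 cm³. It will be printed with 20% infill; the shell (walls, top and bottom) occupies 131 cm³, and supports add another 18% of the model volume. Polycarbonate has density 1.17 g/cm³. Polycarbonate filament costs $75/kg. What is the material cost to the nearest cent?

$22.17

Infill region: 389 − 131 → 258 cm³.
Infill deposited = 0.20 × 258 = 51.6 cm³.
Support = 0.18 × 389 = 70.02 cm³.
Total printed volume = 131 + 51.6 + 70.02 = 252.62 cm³.
Mass = 252.62 × 1.17 = 295.5654 g.
At $75/kg: 295.5654/1000 × 75 = $22.17.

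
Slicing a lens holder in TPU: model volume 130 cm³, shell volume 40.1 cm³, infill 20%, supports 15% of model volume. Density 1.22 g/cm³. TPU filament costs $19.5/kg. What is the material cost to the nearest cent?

Infill region: 130 − 40.1 → 89.9 cm³.
Deposited infill: 0.20 × 89.9 → 17.98 cm³.
Support = 0.15 × 130, so 19.5 cm³.
Total extruded = 40.1 + 17.98 + 19.5, so 77.58 cm³.
Mass = 77.58 × 1.22 = 94.6476 g.
At $19.5/kg: 94.6476/1000 × 19.5 = $1.85.

$1.85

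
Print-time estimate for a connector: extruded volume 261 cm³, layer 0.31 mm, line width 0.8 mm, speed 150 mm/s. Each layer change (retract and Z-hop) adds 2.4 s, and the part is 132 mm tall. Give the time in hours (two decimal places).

2.23 hours

Extrusion cross-section: 0.31 × 0.8 → 0.248 mm².
Toolpath length = 261 cm³ / 0.248 mm² = 261000 / 0.248 = 1052419.4 mm.
Extrusion time: 1052419.4 / 150 → 7016.1 s.
Layers = ⌈132/0.31⌉ = 426.
Non-print overhead: 426 × 2.4 → 1022.4 s.
Total = 7016.1 + 1022.4 = 8038.5 s = 2.23 hours.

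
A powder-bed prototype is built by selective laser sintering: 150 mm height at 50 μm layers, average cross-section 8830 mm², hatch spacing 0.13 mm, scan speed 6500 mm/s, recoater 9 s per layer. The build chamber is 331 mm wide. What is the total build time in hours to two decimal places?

16.21 hours

Layer count = ceil(150 / 0.05) = 3000.
Per-layer scan distance: 8830 / 0.13 → 67923.1 mm.
Laser time per layer = 67923.1 / 6500, so 10.4497 s.
Per-layer time = 10.4497 + 9 = 19.4497 s.
Build time = 3000 × 19.4497 = 58349.1 s = 16.21 hours.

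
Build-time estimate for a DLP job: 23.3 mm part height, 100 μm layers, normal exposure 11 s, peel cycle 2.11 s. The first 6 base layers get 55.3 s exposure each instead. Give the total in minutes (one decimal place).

55.3 minutes

Number of layers: 23.3 / 0.1 → 233 (rounded up).
Burn-in layers = 6 × (55.3 + 2.11) = 344.46 s.
Remaining layers: 227 × (11 + 2.11) → 2975.97 s.
Sum: 344.46 + 2975.97 = 3320.43 s → 55.3 minutes.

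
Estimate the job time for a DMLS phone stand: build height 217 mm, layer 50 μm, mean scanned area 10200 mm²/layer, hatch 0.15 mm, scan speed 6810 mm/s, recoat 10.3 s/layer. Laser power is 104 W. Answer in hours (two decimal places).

Layers = ⌈217/0.05⌉ = 4340.
Per-layer scan distance = 10200 / 0.15 = 68000 mm.
Per-layer scan time = 68000 / 6810, so 9.9853 s.
Time per layer: 9.9853 + 10.3 → 20.2853 s.
4340 layers × 20.2853 s/layer = 88038.202 s, i.e. 24.46 hours.

24.46 hours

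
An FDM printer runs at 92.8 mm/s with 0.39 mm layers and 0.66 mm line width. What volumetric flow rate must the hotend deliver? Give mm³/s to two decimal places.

Bead cross-section: 0.39 × 0.66 → 0.2574 mm².
Volumetric flow = 92.8 × 0.2574 = 23.89 mm³/s.

23.89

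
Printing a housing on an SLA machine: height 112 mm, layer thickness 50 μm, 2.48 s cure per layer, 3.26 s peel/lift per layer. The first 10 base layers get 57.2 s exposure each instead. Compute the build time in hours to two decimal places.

3.72 hours

Layer count = ceil(112 / 0.05) = 2240.
Burn-in layers = 10 × (57.2 + 3.26), so 604.6 s.
Remaining layers = 2230 × (2.48 + 3.26) = 12800.2 s.
Sum: 604.6 + 12800.2 = 13404.8 s → 3.72 hours.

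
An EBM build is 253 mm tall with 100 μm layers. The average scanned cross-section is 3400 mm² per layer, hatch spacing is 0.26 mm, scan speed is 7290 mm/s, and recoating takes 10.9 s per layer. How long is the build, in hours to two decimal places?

Number of layers: 253 / 0.1 → 2530 (rounded up).
Scan path per layer = 3400 / 0.26 = 13076.9 mm.
Per-layer scan time = 13076.9 / 7290, so 1.7938 s.
Per-layer time = 1.7938 + 10.9, so 12.6938 s.
2530 layers × 12.6938 s/layer = 32115.314 s, i.e. 8.92 hours.

8.92 hours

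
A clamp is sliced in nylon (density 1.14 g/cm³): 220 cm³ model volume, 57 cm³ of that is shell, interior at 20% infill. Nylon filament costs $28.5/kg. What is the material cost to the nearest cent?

Volume inside the shell: 220 − 57 → 163 cm³.
Infill deposited = 0.20 × 163, so 32.6 cm³.
Deposited volume = 57 + 32.6, so 89.6 cm³.
Mass = 89.6 × 1.14 = 102.144 g.
Cost = 102.144 g / 1000 × $28.5/kg = $2.91.

$2.91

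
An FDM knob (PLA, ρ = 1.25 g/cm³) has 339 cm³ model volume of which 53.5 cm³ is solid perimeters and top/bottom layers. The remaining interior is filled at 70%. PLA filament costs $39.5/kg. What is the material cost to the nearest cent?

Infill region = 339 − 53.5 = 285.5 cm³.
Deposited infill: 0.70 × 285.5 → 199.85 cm³.
Total printed volume: 53.5 + 199.85 → 253.35 cm³.
Mass = 253.35 × 1.25 = 316.6875 g.
At $39.5/kg: 316.6875/1000 × 39.5 = $12.51.

$12.51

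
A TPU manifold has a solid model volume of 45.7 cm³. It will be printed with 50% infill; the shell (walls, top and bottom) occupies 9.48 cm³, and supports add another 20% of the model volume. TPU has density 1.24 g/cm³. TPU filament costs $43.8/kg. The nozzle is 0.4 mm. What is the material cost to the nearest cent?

Infill region: 45.7 − 9.48 → 36.22 cm³.
Infill volume = 0.50 × 36.22 = 18.11 cm³.
Support = 0.20 × 45.7 = 9.14 cm³.
Total extruded: 9.48 + 18.11 + 9.14 → 36.73 cm³.
Mass = 36.73 × 1.24 = 45.5452 g.
Cost = 45.5452 g / 1000 × $43.8/kg = $1.99.

$1.99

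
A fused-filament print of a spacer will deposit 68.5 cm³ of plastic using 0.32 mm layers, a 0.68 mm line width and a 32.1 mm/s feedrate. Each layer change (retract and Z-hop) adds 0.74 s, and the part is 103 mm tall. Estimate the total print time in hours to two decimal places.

Line area = 0.32 × 0.68, so 0.2176 mm².
Total extruded path = 68500/0.2176 = 314797.8 mm.
Extrusion time = 314797.8 / 32.1 = 9806.8 s.
Layer count = ceil(103 / 0.32) = 322.
Layer-change overhead = 322 × 0.74, so 238.28 s.
Altogether 9806.8 + 238.28 = 10045.08 s, i.e. 2.79 hours.

2.79 hours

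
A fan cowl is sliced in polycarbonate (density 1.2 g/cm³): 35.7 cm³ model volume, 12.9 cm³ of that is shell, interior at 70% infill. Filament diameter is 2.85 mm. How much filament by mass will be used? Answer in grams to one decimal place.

34.6 g

Interior volume = 35.7 − 12.9, so 22.8 cm³.
Deposited infill = 0.70 × 22.8, so 15.96 cm³.
Total printed volume = 12.9 + 15.96, so 28.86 cm³.
Mass = 28.86 × 1.2 = 34.632 g.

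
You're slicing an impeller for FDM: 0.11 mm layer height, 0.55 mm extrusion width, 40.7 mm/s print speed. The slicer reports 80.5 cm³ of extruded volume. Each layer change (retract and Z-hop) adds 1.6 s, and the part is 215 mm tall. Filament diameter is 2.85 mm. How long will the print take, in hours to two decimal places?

9.95 hours

Line area: 0.11 × 0.55 → 0.0605 mm².
Path length: 80500 mm³ / 0.0605 mm² → 1330578.5 mm.
Time extruding = 1330578.5 / 40.7, so 32692.3 s.
Number of layers: 215 / 0.11 → 1955 (rounded up).
Layer-change overhead: 1955 × 1.6 → 3128 s.
Total = 32692.3 + 3128 = 35820.3 s = 9.95 hours.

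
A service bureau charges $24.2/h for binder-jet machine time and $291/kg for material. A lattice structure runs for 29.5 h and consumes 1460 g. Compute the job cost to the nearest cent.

Machine cost: 24.2 × 29.5 → $713.90.
Feedstock cost: 291 × 1460/1000 → $424.86.
Total = 713.90 + 424.86 = $1138.76.

$1138.76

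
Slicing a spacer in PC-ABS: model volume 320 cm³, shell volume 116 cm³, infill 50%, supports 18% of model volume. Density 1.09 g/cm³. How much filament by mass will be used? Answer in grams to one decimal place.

Volume inside the shell: 320 − 116 → 204 cm³.
Infill volume = 0.50 × 204 = 102 cm³.
Support = 0.18 × 320, so 57.6 cm³.
Total extruded = 116 + 102 + 57.6, so 275.6 cm³.
Mass = 275.6 × 1.09, so 300.404 g.

300.4 g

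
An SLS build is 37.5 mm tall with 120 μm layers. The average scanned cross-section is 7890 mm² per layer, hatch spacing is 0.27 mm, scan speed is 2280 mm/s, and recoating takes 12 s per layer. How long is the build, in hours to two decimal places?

2.16 hours

Layers = ⌈37.5/0.12⌉ = 313.
Scan path per layer: 7890 / 0.27 → 29222.2 mm.
Per-layer scan time = 29222.2 / 2280 = 12.8168 s.
Time per layer = 12.8168 + 12, so 24.8168 s.
Build time = 313 × 24.8168 = 7767.6584 s = 2.16 hours.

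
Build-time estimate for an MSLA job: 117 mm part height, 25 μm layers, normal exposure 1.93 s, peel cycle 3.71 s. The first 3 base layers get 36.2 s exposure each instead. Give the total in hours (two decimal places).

Layers = ⌈117/0.025⌉ = 4680.
Bottom layers = 3 × (36.2 + 3.71) = 119.73 s.
Normal layers = 4677 × (1.93 + 3.71) = 26378.28 s.
Total = 119.73 + 26378.28 = 26498.01 s = 7.36 hours.

7.36 hours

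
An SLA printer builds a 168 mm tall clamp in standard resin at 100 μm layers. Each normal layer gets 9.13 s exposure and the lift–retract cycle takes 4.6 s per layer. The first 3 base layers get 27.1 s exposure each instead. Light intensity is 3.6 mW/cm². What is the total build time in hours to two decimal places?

6.42 hours

Layer count = ceil(168 / 0.1) = 1680.
Base layers = 3 × (27.1 + 4.6) = 95.1 s.
Normal layers = 1677 × (9.13 + 4.6), so 23025.21 s.
Sum: 95.1 + 23025.21 = 23120.31 s → 6.42 hours.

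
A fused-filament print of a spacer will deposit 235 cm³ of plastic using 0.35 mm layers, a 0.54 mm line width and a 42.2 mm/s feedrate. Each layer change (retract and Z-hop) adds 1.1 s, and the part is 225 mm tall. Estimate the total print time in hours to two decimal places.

Line area: 0.35 × 0.54 → 0.189 mm².
Total extruded path = 235000/0.189 = 1243386.2 mm.
Print-move time = 1243386.2 / 42.2, so 29464.1 s.
Layers = ⌈225/0.35⌉ = 643.
Z-hop total: 643 × 1.1 → 707.3 s.
Altogether 29464.1 + 707.3 = 30171.4 s, i.e. 8.38 hours.

8.38 hours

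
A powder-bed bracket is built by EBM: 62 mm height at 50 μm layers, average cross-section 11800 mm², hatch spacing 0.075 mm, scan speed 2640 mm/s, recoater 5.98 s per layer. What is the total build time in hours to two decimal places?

Layers = ⌈62/0.05⌉ = 1240.
Per-layer scan distance: 11800 / 0.075 → 157333.3 mm.
Beam time per layer: 157333.3 / 2640 → 59.5959 s.
Time per layer = 59.5959 + 5.98 = 65.5759 s.
Total: 1240 × 65.5759 s = 81314.116 s → 22.59 hours.

22.59 hours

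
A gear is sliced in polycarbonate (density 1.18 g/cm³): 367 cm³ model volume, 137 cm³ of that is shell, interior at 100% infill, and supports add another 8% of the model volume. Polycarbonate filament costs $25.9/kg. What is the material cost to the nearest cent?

Infill region = 367 − 137 = 230 cm³.
Deposited infill = 1.00 × 230 = 230 cm³.
Support = 0.08 × 367, so 29.36 cm³.
Deposited volume: 137 + 230 + 29.36 → 396.36 cm³.
Mass: 396.36 × 1.18 → 467.7048 g.
Cost = 467.7048 g / 1000 × $25.9/kg = $12.11.

$12.11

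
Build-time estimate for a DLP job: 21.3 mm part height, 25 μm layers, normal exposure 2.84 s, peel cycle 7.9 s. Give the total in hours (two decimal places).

2.54 hours

Number of layers: 21.3 / 0.025 → 852 (rounded up).
Per-layer time = 2.84 + 7.9, so 10.74 s.
Total = 852 × 10.74 = 9150.48 s = 2.54 hours.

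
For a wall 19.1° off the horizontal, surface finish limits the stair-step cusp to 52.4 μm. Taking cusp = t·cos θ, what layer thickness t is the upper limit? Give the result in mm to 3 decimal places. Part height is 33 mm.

0.055 mm

t = h_c / cos θ = 0.0524 / 0.9449 = 0.055 mm.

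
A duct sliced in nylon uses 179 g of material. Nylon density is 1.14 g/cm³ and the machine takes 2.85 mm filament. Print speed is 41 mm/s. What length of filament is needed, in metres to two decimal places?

24.61 m

Extruded volume: 179/1.14 = 157.0175 cm³ (157017.5 mm³).
Filament cross-section = π × (2.85/2)² = 6.3794 mm².
L = V/A = 157017.5/6.3794 = 24613.21 mm → 24.61 m.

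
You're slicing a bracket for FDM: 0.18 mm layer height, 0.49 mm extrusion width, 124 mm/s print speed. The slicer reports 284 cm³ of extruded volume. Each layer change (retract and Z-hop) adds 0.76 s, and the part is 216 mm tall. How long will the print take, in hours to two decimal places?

7.47 hours

Line area: 0.18 × 0.49 → 0.0882 mm².
Toolpath length = 284 cm³ / 0.0882 mm² = 284000 / 0.0882 = 3219954.6 mm.
Print-move time: 3219954.6 / 124 → 25967.4 s.
Layer count = ceil(216 / 0.18) = 1200.
Z-hop total = 1200 × 0.76, so 912 s.
Altogether 25967.4 + 912 = 26879.4 s, i.e. 7.47 hours.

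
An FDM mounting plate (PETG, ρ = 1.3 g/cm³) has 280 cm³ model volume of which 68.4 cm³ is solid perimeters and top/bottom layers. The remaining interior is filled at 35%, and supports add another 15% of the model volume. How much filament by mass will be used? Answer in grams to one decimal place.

Interior volume = 280 − 68.4 = 211.6 cm³.
Deposited infill = 0.35 × 211.6 = 74.06 cm³.
Support: 0.15 × 280 → 42 cm³.
Deposited volume = 68.4 + 74.06 + 42, so 184.46 cm³.
Mass = 184.46 × 1.3, so 239.798 g.

239.8 g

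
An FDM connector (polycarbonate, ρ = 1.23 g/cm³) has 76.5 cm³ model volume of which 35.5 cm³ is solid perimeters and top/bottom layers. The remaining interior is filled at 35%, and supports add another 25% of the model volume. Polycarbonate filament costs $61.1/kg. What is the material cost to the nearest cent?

Volume inside the shell: 76.5 − 35.5 → 41 cm³.
Deposited infill = 0.35 × 41, so 14.35 cm³.
Support: 0.25 × 76.5 → 19.125 cm³.
Deposited volume = 35.5 + 14.35 + 19.125 = 68.975 cm³.
Mass = 68.975 × 1.23 = 84.83925 g.
At $61.1/kg: 84.83925/1000 × 61.1 = $5.18.

$5.18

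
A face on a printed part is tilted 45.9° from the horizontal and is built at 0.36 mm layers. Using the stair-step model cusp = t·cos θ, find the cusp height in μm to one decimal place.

Cusp = layer height × cos(45.9°) = 0.36 × 0.6959 = 0.250524 mm = 250.5 μm.

250.5 μm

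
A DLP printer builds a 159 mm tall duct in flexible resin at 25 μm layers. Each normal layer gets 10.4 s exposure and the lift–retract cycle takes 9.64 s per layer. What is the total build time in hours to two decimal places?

Layers = ⌈159/0.025⌉ = 6360.
Cycle time = 10.4 + 9.64, so 20.04 s.
Total = 6360 × 20.04 = 127454.4 s = 35.40 hours.

35.40 hours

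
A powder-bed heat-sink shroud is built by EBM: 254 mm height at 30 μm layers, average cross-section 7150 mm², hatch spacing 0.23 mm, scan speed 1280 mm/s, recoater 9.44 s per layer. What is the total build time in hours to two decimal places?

79.32 hours

Layers = ⌈254/0.03⌉ = 8467.
Per-layer scan distance: 7150 / 0.23 → 31087 mm.
Per-layer scan time = 31087 / 1280, so 24.2867 s.
Per-layer time: 24.2867 + 9.44 → 33.7267 s.
Total: 8467 × 33.7267 s = 285563.9689 s → 79.32 hours.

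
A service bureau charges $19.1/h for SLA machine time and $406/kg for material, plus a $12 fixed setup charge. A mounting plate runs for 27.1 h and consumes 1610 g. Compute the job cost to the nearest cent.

Machine cost = 19.1 × 27.1, so $517.61.
Feedstock cost = 406 × 1610/1000, so $653.66.
Adding setup: 517.61 + 653.66 + 12 → $1183.27.

$1183.27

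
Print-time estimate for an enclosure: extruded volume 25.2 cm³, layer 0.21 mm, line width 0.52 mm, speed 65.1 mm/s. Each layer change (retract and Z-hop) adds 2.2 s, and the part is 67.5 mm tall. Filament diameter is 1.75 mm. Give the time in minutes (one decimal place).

70.9 minutes

Extrusion cross-section = 0.21 × 0.52, so 0.1092 mm².
Total extruded path = 25200/0.1092 = 230769.2 mm.
Print-move time = 230769.2 / 65.1 = 3544.8 s.
Number of layers: 67.5 / 0.21 → 322 (rounded up).
Non-print overhead = 322 × 2.2 = 708.4 s.
Total = 3544.8 + 708.4 = 4253.2 s = 70.9 minutes.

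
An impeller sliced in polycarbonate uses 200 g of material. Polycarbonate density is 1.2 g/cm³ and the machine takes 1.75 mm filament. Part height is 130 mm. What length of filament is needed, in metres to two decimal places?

Volume = 200 g / 1.2 g·cm⁻³ = 166.6667 cm³ = 166666.7 mm³.
Cross-section of 1.75 mm filament: π·(1.75/2)² = 2.4053 mm².
Length = 166666.7 / 2.4053 = 69291.44 mm = 69.29 m.

69.29 m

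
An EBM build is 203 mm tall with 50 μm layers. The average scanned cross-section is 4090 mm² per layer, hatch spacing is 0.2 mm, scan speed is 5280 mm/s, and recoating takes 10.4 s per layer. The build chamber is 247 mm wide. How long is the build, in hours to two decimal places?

16.10 hours

Number of layers: 203 / 0.05 → 4060 (rounded up).
Per-layer scan distance: 4090 / 0.2 → 20450 mm.
Per-layer scan time: 20450 / 5280 → 3.8731 s.
Layer cycle: 3.8731 + 10.4 → 14.2731 s.
Total: 4060 × 14.2731 s = 57948.786 s → 16.10 hours.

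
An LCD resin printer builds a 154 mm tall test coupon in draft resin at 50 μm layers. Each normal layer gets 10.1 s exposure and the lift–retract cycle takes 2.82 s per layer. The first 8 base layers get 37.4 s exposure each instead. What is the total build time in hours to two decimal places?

Layer count = ceil(154 / 0.05) = 3080.
Bottom layers: 8 × (37.4 + 2.82) → 321.76 s.
Remaining layers = 3072 × (10.1 + 2.82) = 39690.24 s.
Sum: 321.76 + 39690.24 = 40012 s → 11.11 hours.

11.11 hours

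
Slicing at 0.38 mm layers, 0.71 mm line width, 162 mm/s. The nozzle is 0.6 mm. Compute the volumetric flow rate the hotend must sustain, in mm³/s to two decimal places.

Extrusion cross-section = 0.38 × 0.71, so 0.2698 mm².
Q = v·A = 162 × 0.2698 = 43.71 mm³/s.

43.71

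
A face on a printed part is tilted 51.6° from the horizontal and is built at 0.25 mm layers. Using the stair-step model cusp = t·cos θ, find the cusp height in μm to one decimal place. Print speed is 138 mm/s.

155.3 μm

cos(51.6°) = 0.6211, so cusp = 0.25 × 0.6211 = 0.155275 mm → 155.3 μm.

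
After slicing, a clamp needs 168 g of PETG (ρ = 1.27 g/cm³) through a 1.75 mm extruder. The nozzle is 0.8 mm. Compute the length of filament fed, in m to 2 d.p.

55.00 m

Extruded volume: 168/1.27 = 132.2835 cm³ (132283.5 mm³).
Cross-section of 1.75 mm filament: π·(1.75/2)² = 2.4053 mm².
L = V/A = 132283.5/2.4053 = 54996.67 mm → 55.00 m.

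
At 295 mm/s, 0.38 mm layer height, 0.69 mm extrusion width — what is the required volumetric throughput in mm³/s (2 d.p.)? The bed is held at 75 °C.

A: 0.38 × 0.69 → 0.2622 mm².
Q = v·A = 295 × 0.2622 = 77.35 mm³/s.

77.35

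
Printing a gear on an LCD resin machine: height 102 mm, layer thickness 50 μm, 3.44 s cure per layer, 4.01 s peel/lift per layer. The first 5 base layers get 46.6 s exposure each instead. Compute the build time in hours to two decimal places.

4.28 hours

Layer count = ceil(102 / 0.05) = 2040.
Bottom layers = 5 × (46.6 + 4.01), so 253.05 s.
Normal layers = 2035 × (3.44 + 4.01), so 15160.75 s.
Total = 253.05 + 15160.75 = 15413.8 s = 4.28 hours.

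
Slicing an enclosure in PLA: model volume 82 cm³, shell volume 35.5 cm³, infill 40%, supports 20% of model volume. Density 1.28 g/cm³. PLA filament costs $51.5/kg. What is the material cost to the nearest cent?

Infill region = 82 − 35.5, so 46.5 cm³.
Infill deposited = 0.40 × 46.5, so 18.6 cm³.
Support = 0.20 × 82, so 16.4 cm³.
Deposited volume = 35.5 + 18.6 + 16.4 = 70.5 cm³.
Mass: 70.5 × 1.28 → 90.24 g.
At $51.5/kg: 90.24/1000 × 51.5 = $4.65.

$4.65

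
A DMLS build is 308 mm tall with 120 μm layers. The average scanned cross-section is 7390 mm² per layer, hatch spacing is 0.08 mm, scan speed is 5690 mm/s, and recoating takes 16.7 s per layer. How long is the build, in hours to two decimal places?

23.48 hours

Layers = ⌈308/0.12⌉ = 2567.
Per-layer scan distance: 7390 / 0.08 → 92375 mm.
Per-layer scan time = 92375 / 5690 = 16.2346 s.
Time per layer = 16.2346 + 16.7, so 32.9346 s.
2567 layers × 32.9346 s/layer = 84543.1182 s, i.e. 23.48 hours.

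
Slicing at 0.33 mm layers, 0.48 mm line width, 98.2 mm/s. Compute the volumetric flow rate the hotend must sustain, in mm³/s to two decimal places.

15.55

A = 0.33 × 0.48 = 0.1584 mm².
Volumetric flow = 98.2 × 0.1584 = 15.55 mm³/s.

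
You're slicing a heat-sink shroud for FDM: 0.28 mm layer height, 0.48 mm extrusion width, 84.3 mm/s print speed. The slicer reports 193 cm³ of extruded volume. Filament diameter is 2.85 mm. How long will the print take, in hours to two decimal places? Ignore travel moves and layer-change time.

Bead cross-section = 0.28 × 0.48, so 0.1344 mm².
Toolpath length = 193 cm³ / 0.1344 mm² = 193000 / 0.1344 = 1436011.9 mm.
Extrusion time = 1436011.9 / 84.3, so 17034.5 s.
In the requested units: 17034.5 s = 4.73 hours.

4.73 hours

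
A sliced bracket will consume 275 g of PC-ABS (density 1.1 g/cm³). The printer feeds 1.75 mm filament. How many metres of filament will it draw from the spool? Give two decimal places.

103.94 m

Volume = 275 g / 1.1 g·cm⁻³ = 250 cm³ = 250000 mm³.
Cross-section of 1.75 mm filament: π·(1.75/2)² = 2.4053 mm².
L = V/A = 250000/2.4053 = 103937.14 mm → 103.94 m.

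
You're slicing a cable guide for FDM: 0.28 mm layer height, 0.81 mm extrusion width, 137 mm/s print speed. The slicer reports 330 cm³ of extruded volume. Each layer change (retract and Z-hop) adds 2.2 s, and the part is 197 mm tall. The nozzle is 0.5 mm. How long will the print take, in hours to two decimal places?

3.38 hours

Extrusion cross-section = 0.28 × 0.81 = 0.2268 mm².
Path length: 330000 mm³ / 0.2268 mm² → 1455026.5 mm.
Print-move time: 1455026.5 / 137 → 10620.6 s.
Number of layers: 197 / 0.28 → 704 (rounded up).
Z-hop total = 704 × 2.2 = 1548.8 s.
Altogether 10620.6 + 1548.8 = 12169.4 s, i.e. 3.38 hours.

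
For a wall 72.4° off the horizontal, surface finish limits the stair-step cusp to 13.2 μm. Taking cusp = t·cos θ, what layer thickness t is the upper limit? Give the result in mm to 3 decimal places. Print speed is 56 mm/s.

0.044 mm

cos(72.4°) = 0.3024; t_max = 0.0132/0.3024 = 0.044 mm.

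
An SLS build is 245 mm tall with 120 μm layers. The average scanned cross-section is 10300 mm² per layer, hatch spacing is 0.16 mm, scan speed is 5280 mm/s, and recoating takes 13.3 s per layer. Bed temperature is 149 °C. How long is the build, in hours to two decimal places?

14.46 hours

Number of layers: 245 / 0.12 → 2042 (rounded up).
Scan path per layer: 10300 / 0.16 → 64375 mm.
Scan time per layer = 64375 / 5280, so 12.1922 s.
Time per layer = 12.1922 + 13.3 = 25.4922 s.
Build time = 2042 × 25.4922 = 52055.0724 s = 14.46 hours.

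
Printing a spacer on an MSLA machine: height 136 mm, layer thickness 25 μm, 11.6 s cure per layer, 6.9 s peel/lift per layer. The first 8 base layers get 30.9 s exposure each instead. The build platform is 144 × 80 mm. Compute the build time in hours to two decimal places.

28.00 hours

Layers = ⌈136/0.025⌉ = 5440.
Burn-in layers: 8 × (30.9 + 6.9) → 302.4 s.
Normal layers = 5432 × (11.6 + 6.9), so 100492 s.
Sum: 302.4 + 100492 = 100794.4 s → 28.00 hours.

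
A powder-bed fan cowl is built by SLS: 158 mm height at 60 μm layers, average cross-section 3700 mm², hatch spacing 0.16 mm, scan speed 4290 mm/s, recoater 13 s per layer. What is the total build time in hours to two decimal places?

13.46 hours

Layer count = ceil(158 / 0.06) = 2634.
Scan path per layer = 3700 / 0.16 = 23125 mm.
Scan time per layer = 23125 / 4290 = 5.3904 s.
Layer cycle = 5.3904 + 13, so 18.3904 s.
Build time = 2634 × 18.3904 = 48440.3136 s = 13.46 hours.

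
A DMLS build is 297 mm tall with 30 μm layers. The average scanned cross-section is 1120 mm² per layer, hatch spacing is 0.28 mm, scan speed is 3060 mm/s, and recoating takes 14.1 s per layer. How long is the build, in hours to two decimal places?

42.37 hours

Layer count = ceil(297 / 0.03) = 9900.
Per-layer scan distance = 1120 / 0.28, so 4000 mm.
Per-layer scan time: 4000 / 3060 → 1.3072 s.
Layer cycle = 1.3072 + 14.1, so 15.4072 s.
Build time = 9900 × 15.4072 = 152531.28 s = 42.37 hours.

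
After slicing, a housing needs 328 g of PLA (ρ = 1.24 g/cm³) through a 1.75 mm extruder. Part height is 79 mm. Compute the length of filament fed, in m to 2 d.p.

109.97 m

Extruded volume: 328/1.24 = 264.5161 cm³ (264516.1 mm³).
Filament cross-section = π × (1.75/2)² = 2.4053 mm².
L = V/A = 264516.1/2.4053 = 109972.19 mm → 109.97 m.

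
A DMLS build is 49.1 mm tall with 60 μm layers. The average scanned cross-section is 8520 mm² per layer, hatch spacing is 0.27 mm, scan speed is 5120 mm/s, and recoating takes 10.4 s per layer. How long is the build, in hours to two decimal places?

Number of layers: 49.1 / 0.06 → 819 (rounded up).
Scan path per layer = 8520 / 0.27, so 31555.6 mm.
Laser time per layer: 31555.6 / 5120 → 6.1632 s.
Per-layer time = 6.1632 + 10.4, so 16.5632 s.
819 layers × 16.5632 s/layer = 13565.2608 s, i.e. 3.77 hours.

3.77 hours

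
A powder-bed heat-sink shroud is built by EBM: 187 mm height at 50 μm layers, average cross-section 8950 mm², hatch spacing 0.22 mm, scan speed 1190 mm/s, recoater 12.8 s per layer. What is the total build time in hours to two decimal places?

Layers = ⌈187/0.05⌉ = 3740.
Per-layer scan distance = 8950 / 0.22 = 40681.8 mm.
Scan time per layer: 40681.8 / 1190 → 34.1864 s.
Per-layer time: 34.1864 + 12.8 → 46.9864 s.
Total: 3740 × 46.9864 s = 175729.136 s → 48.81 hours.

48.81 hours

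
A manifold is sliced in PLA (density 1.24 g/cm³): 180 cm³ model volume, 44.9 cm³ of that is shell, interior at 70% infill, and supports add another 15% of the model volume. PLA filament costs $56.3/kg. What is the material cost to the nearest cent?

Infill region = 180 − 44.9, so 135.1 cm³.
Infill deposited: 0.70 × 135.1 → 94.57 cm³.
Support = 0.15 × 180 = 27 cm³.
Deposited volume = 44.9 + 94.57 + 27 = 166.47 cm³.
Mass = 166.47 × 1.24, so 206.4228 g.
At $56.3/kg: 206.4228/1000 × 56.3 = $11.62.

$11.62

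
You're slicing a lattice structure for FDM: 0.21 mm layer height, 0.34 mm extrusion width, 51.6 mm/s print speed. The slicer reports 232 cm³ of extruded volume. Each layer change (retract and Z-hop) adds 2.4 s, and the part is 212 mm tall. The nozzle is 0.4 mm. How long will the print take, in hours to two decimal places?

18.17 hours

Extrusion cross-section = 0.21 × 0.34, so 0.0714 mm².
Toolpath length = 232 cm³ / 0.0714 mm² = 232000 / 0.0714 = 3249299.7 mm.
Extrusion time: 3249299.7 / 51.6 → 62970.9 s.
Layer count = ceil(212 / 0.21) = 1010.
Z-hop total = 1010 × 2.4 = 2424 s.
Altogether 62970.9 + 2424 = 65394.9 s, i.e. 18.17 hours.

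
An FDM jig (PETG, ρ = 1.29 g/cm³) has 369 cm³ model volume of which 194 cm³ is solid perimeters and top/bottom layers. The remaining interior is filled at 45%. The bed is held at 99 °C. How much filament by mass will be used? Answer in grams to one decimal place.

Interior volume = 369 − 194 = 175 cm³.
Infill deposited = 0.45 × 175, so 78.75 cm³.
Total printed volume = 194 + 78.75 = 272.75 cm³.
Mass = 272.75 × 1.29 = 351.8475 g.

351.8 g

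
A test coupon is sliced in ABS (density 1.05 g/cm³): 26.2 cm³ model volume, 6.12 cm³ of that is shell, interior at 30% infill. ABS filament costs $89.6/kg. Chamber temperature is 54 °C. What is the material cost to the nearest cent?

Volume inside the shell = 26.2 − 6.12 = 20.08 cm³.
Deposited infill: 0.30 × 20.08 → 6.024 cm³.
Total printed volume = 6.12 + 6.024, so 12.144 cm³.
Mass = 12.144 × 1.05, so 12.7512 g.
At $89.6/kg: 12.7512/1000 × 89.6 = $1.14.

$1.14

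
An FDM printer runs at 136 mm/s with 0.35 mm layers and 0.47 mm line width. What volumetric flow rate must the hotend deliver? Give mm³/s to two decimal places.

22.37

A = 0.35 × 0.47 = 0.1645 mm².
Q = v·A = 136 × 0.1645 = 22.37 mm³/s.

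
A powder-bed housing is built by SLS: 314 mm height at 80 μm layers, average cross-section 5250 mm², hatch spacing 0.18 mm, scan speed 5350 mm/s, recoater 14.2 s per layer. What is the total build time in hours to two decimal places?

21.43 hours

Layers = ⌈314/0.08⌉ = 3925.
Scan path per layer = 5250 / 0.18 = 29166.7 mm.
Scan time per layer = 29166.7 / 5350 = 5.4517 s.
Per-layer time = 5.4517 + 14.2, so 19.6517 s.
Total: 3925 × 19.6517 s = 77132.9225 s → 21.43 hours.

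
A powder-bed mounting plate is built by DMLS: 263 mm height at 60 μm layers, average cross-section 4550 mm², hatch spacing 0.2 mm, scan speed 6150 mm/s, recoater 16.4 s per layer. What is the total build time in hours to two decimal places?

24.48 hours

Layer count = ceil(263 / 0.06) = 4384.
Per-layer scan distance = 4550 / 0.2, so 22750 mm.
Scan time per layer = 22750 / 6150 = 3.6992 s.
Layer cycle: 3.6992 + 16.4 → 20.0992 s.
Total: 4384 × 20.0992 s = 88114.8928 s → 24.48 hours.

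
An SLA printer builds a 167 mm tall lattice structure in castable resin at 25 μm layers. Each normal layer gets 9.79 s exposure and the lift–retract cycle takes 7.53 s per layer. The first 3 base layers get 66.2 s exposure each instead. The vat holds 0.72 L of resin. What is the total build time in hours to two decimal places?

32.19 hours

Number of layers: 167 / 0.025 → 6680 (rounded up).
Base layers = 3 × (66.2 + 7.53), so 221.19 s.
Normal layers: 6677 × (9.79 + 7.53) → 115645.64 s.
Total = 221.19 + 115645.64 = 115866.83 s = 32.19 hours.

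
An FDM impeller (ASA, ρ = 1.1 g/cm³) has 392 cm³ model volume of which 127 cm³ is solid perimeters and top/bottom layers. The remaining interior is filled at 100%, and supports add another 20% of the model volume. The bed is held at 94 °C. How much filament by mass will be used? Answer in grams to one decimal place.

Interior volume: 392 − 127 → 265 cm³.
Infill deposited = 1.00 × 265 = 265 cm³.
Support = 0.20 × 392, so 78.4 cm³.
Total extruded = 127 + 265 + 78.4 = 470.4 cm³.
Mass = 470.4 × 1.1 = 517.44 g.

517.4 g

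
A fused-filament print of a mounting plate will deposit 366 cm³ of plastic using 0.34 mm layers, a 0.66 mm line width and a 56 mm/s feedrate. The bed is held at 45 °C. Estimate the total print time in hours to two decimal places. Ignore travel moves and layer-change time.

Extrusion cross-section: 0.34 × 0.66 → 0.2244 mm².
Toolpath length = 366 cm³ / 0.2244 mm² = 366000 / 0.2244 = 1631016 mm.
Print-move time = 1631016 / 56 = 29125.3 s.
That's 29125.3 s → 8.09 hours.

8.09 hours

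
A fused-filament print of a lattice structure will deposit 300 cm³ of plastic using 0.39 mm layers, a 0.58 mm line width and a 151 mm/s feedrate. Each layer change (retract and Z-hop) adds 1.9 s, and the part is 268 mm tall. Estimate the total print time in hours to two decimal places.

2.80 hours

Extrusion cross-section = 0.39 × 0.58 = 0.2262 mm².
Toolpath length = 300 cm³ / 0.2262 mm² = 300000 / 0.2262 = 1326259.9 mm.
Print-move time: 1326259.9 / 151 → 8783.2 s.
Number of layers: 268 / 0.39 → 688 (rounded up).
Layer-change overhead: 688 × 1.9 → 1307.2 s.
Total = 8783.2 + 1307.2 = 10090.4 s = 2.80 hours.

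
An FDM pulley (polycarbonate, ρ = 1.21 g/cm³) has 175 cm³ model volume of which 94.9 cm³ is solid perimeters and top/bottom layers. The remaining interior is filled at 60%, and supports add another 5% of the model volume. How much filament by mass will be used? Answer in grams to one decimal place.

183.6 g

Infill region = 175 − 94.9 = 80.1 cm³.
Infill deposited = 0.60 × 80.1 = 48.06 cm³.
Support = 0.05 × 175, so 8.75 cm³.
Total printed volume = 94.9 + 48.06 + 8.75 = 151.71 cm³.
Mass = 151.71 × 1.21, so 183.5691 g.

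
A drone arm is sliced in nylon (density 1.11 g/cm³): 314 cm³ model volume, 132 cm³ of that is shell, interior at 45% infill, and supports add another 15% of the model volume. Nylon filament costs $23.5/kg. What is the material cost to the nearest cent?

$6.81

Volume inside the shell = 314 − 132 = 182 cm³.
Infill volume = 0.45 × 182 = 81.9 cm³.
Support = 0.15 × 314, so 47.1 cm³.
Total extruded = 132 + 81.9 + 47.1 = 261 cm³.
Mass = 261 × 1.11, so 289.71 g.
At $23.5/kg: 289.71/1000 × 23.5 = $6.81.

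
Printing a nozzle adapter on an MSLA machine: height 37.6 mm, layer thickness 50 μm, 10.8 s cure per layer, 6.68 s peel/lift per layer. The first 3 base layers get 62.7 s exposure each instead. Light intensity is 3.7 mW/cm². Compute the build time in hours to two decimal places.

Layers = ⌈37.6/0.05⌉ = 752.
Bottom layers = 3 × (62.7 + 6.68), so 208.14 s.
Regular layers = 749 × (10.8 + 6.68) = 13092.52 s.
Total = 208.14 + 13092.52 = 13300.66 s = 3.69 hours.

3.69 hours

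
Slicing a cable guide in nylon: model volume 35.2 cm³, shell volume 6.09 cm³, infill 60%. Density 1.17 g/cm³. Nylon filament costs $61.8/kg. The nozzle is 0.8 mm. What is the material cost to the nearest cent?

Interior volume = 35.2 − 6.09 = 29.11 cm³.
Infill volume = 0.60 × 29.11 = 17.466 cm³.
Deposited volume: 6.09 + 17.466 → 23.556 cm³.
Mass = 23.556 × 1.17, so 27.56052 g.
At $61.8/kg: 27.56052/1000 × 61.8 = $1.70.

$1.70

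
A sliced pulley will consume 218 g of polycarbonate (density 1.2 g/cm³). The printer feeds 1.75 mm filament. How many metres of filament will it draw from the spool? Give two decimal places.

Volume = 218 g / 1.2 g·cm⁻³ = 181.6667 cm³ = 181666.7 mm³.
Filament cross-section = π × (1.75/2)² = 2.4053 mm².
L = V/A = 181666.7/2.4053 = 75527.67 mm → 75.53 m.

75.53 m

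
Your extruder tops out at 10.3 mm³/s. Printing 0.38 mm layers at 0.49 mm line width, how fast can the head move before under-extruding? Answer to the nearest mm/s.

Bead cross-section = 0.38 × 0.49, so 0.1862 mm².
v_max = Q/A = 10.3/0.1862 = 55.32 mm/s → 55 mm/s.

55 mm/s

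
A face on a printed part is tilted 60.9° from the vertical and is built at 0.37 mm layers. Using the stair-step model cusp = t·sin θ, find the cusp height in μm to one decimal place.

Cusp = layer height × sin(60.9°) = 0.37 × 0.8738 = 0.323306 mm = 323.3 μm.

323.3 μm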